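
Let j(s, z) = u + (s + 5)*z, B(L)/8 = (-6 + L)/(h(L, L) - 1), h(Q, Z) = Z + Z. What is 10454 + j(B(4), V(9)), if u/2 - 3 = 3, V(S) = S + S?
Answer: 73604/7 ≈ 10515.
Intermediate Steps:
h(Q, Z) = 2*Z
B(L) = 8*(-6 + L)/(-1 + 2*L) (B(L) = 8*((-6 + L)/(2*L - 1)) = 8*((-6 + L)/(-1 + 2*L)) = 8*(-6 + L)/(-1 + 2*L))
V(S) = 2*S
u = 12 (u = 6 + 2*3 = 6 + 6 = 12)
j(s, z) = 12 + z*(5 + s) (j(s, z) = 12 + (s + 5)*z = 12 + (5 + s)*z = 12 + z*(5 + s))
10454 + j(B(4), V(9)) = 10454 + (12 + 5*(2*9) + (8*(-6 + 4)/(-1 + 2*4))*(2*9)) = 10454 + (12 + 5*18 + (8*(-2)/(-1 + 8))*18) = 10454 + (12 + 90 + (8*(-2)/7)*18) = 10454 + (12 + 90 + (8*(⅐)*(-2))*18) = 10454 + (12 + 90 - 16/7*18) = 10454 + (12 + 90 - 288/7) = 10454 + 426/7 = 73604/7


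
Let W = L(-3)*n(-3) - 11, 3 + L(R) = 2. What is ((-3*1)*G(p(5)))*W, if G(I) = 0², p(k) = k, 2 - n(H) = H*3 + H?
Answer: 0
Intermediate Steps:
L(R) = -1 (L(R) = -3 + 2 = -1)
n(H) = 2 - 4*H (n(H) = 2 - (H*3 + H) = 2 - (3*H + H) = 2 - 4*H)
G(I) = 0
W = -25 (W = -(2 - 4*(-3)) - 11 = -(2 + 12) - 11 = -1*14 - 11 = -14 - 11 = -25)
((-3*1)*G(p(5)))*W = (-3*1*0)*(-25) = -3*0*(-25) = 0*(-25) = 0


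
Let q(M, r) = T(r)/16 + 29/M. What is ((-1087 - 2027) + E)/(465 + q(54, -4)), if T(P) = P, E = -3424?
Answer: -706104/50251 ≈ -14.052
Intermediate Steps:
q(M, r) = 29/M + r/16 (q(M, r) = r/16 + 29/M = 29/M + r/16)
((-1087 - 2027) + E)/(465 + q(54, -4)) = ((-1087 - 2027) - 3424)/(465 + (29/54 + (1/16)*(-4))) = (-3114 - 3424)/(465 + (29*(1/54) - ¼)) = -6538/(465 + (29/54 - ¼)) = -6538/(465 + 31/108) = -6538/50251/108 = -6538*108/50251 = -706104/50251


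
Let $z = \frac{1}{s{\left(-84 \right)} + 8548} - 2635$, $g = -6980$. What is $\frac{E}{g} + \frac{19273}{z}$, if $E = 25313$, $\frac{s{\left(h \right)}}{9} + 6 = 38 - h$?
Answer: $- \frac{1930153004327}{176418934620} \approx -10.941$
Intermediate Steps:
$s{\left(h \right)} = 288 - 9 h$ ($s{\left(h \right)} = -54 + 9 \left(38 - h\right) = -54 - \left(-342 + 9 h\right) = 288 - 9 h$)
$z = - \frac{25274919}{9592}$ ($z = \frac{1}{\left(288 - -756\right) + 8548} - 2635 = \frac{1}{\left(288 + 756\right) + 8548} - 2635 = \frac{1}{1044 + 8548} - 2635 = \frac{1}{9592} - 2635 = - \frac{25274919}{9592} \approx -2635.0$)
$\frac{E}{g} + \frac{19273}{z} = \frac{25313}{-6980} + \frac{19273}{- \frac{25274919}{9592}} = 25313 \left(- \frac{1}{6980}\right) + 19273 \left(- \frac{9592}{25274919}\right) = - \frac{25313}{6980} - \frac{184866616}{25274919} = - \frac{1930153004327}{176418934620}$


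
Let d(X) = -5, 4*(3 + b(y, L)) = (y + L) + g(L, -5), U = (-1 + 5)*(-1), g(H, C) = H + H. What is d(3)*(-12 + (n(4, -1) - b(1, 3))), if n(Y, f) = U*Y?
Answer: 275/2 ≈ 137.50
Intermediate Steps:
g(H, C) = 2*H
U = -4 (U = 4*(-1) = -4)
n(Y, f) = -4*Y
b(y, L) = -3 + y/4 + 3*L/4 (b(y, L) = -3 + ((y + L) + 2*L)/4 = -3 + ((L + y) + 2*L)/4 = -3 + (y + 3*L)/4 = -3 + (y/4 + 3*L/4) = -3 + y/4 + 3*L/4)
d(3)*(-12 + (n(4, -1) - b(1, 3))) = -5*(-12 + (-4*4 - (-3 + (¼)*1 + (¾)*3))) = -5*(-12 + (-16 - (-3 + ¼ + 9/4))) = -5*(-12 + (-16 - 1*(-½))) = -5*(-12 + (-16 + ½)) = -5*(-12 - 31/2) = -5*(-55/2) = 275/2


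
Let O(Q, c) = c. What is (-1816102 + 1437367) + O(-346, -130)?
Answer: -378865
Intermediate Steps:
(-1816102 + 1437367) + O(-346, -130) = (-1816102 + 1437367) - 130 = -378735 - 130 = -378865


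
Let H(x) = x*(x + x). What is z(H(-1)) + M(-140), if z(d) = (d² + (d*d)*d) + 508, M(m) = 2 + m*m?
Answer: 20122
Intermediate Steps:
H(x) = 2*x² (H(x) = x*(2*x) = 2*x²)
M(m) = 2 + m²
z(d) = 508 + d² + d³ (z(d) = (d² + d²*d) + 508 = (d² + d³) + 508 = 508 + d² + d³)
z(H(-1)) + M(-140) = (508 + (2*(-1)²)² + (2*(-1)²)³) + (2 + (-140)²) = (508 + (2*1)² + (2*1)³) + (2 + 19600) = (508 + 2² + 2³) + 19602 = (508 + 4 + 8) + 19602 = 520 + 19602 = 20122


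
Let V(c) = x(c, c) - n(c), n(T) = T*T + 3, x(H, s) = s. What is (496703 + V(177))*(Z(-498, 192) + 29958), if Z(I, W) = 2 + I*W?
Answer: -30566019488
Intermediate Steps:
n(T) = 3 + T² (n(T) = T² + 3 = 3 + T²)
V(c) = -3 + c - c² (V(c) = c - (3 + c²) = c + (-3 - c²) = -3 + c - c²)
(496703 + V(177))*(Z(-498, 192) + 29958) = (496703 + (-3 + 177 - 1*177²))*((2 - 498*192) + 29958) = (496703 + (-3 + 177 - 1*31329))*((2 - 95616) + 29958) = (496703 + (-3 + 177 - 31329))*(-95614 + 29958) = (496703 - 31155)*(-65656) = 465548*(-65656) = -30566019488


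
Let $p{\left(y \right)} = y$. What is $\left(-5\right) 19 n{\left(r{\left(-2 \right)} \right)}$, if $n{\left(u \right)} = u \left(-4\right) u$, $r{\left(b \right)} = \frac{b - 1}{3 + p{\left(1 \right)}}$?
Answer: $\frac{855}{4} \approx 213.75$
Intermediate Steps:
$r{\left(b \right)} = - \frac{1}{4} + \frac{b}{4}$ ($r{\left(b \right)} = \frac{b - 1}{3 + 1} = \frac{-1 + b}{4} = \left(-1 + b\right) \frac{1}{4} = - \frac{1}{4} + \frac{b}{4}$)
$n{\left(u \right)} = - 4 u^{2}$ ($n{\left(u \right)} = - 4 u u = - 4 u^{2}$)
$\left(-5\right) 19 n{\left(r{\left(-2 \right)} \right)} = \left(-5\right) 19 \left(- 4 \left(- \frac{1}{4} + \frac{1}{4} \left(-2\right)\right)^{2}\right) = - 95 \left(- 4 \left(- \frac{1}{4} - \frac{1}{2}\right)^{2}\right) = - 95 \left(- 4 \left(- \frac{3}{4}\right)^{2}\right) = - 95 \left(\left(-4\right) \frac{9}{16}\right) = \left(-95\right) \left(- \frac{9}{4}\right) = \frac{855}{4}$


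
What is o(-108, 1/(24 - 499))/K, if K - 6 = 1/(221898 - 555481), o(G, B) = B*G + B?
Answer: 1878599/50037425 ≈ 0.037544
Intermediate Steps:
o(G, B) = B + B*G
K = 2001497/333583 (K = 6 + 1/(221898 - 555481) = 6 + 1/(-333583) = 6 - 1/333583 = 2001497/333583 ≈ 6.0000)
o(-108, 1/(24 - 499))/K = ((1 - 108)/(24 - 499))/(2001497/333583) = (-107/(-475))*(333583/2001497) = -1/475*(-107)*(333583/2001497) = (107/475)*(333583/2001497) = 1878599/50037425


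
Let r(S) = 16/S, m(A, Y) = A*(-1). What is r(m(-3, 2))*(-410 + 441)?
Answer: 496/3 ≈ 165.33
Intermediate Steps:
m(A, Y) = -A
r(m(-3, 2))*(-410 + 441) = (16/((-1*(-3))))*(-410 + 441) = (16/3)*31 = 496/3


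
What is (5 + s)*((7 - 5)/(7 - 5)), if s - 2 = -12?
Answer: -5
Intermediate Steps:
s = -10 (s = 2 - 12 = -10)
(5 + s)*((7 - 5)/(7 - 5)) = (5 - 10)*((7 - 5)/(7 - 5)) = -10/2 = -5*1 = -5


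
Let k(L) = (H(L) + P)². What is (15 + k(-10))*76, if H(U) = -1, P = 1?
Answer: 1140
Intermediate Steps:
k(L) = 0 (k(L) = (-1 + 1)² = 0² = 0)
(15 + k(-10))*76 = (15 + 0)*76 = 15*76 = 1140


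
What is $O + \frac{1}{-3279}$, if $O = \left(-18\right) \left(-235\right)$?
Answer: $\frac{13870169}{3279} \approx 4230.0$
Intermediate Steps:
$O = 4230$
$O + \frac{1}{-3279} = 4230 + \frac{1}{-3279} = 4230 - \frac{1}{3279} = \frac{13870169}{3279}$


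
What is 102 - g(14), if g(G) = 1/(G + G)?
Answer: 2855/28 ≈ 101.96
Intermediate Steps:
g(G) = 1/(2*G)
102 - g(14) = 102 - 1/(2*14) = 102 - 1*1/28 = 102 - 1/28 = 2855/28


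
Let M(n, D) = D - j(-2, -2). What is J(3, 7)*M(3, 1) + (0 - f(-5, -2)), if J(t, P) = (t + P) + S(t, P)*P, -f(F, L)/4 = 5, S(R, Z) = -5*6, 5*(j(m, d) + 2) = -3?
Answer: -700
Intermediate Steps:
j(m, d) = -13/5 (j(m, d) = -2 + (1/5)*(-3) = -2 - 3/5 = -13/5)
S(R, Z) = -30
f(F, L) = -20 (f(F, L) = -4*5 = -20)
M(n, D) = 13/5 + D (M(n, D) = D - 1*(-13/5) = D + 13/5 = 13/5 + D)
J(t, P) = t - 29*P (J(t, P) = (t + P) - 30*P = (P + t) - 30*P = t - 29*P)
J(3, 7)*M(3, 1) + (0 - f(-5, -2)) = (3 - 29*7)*(13/5 + 1) + (0 - 1*(-20)) = (3 - 203)*(18/5) + (0 + 20) = -200*18/5 + 20 = -720 + 20 = -700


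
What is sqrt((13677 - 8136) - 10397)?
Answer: 2*I*sqrt(1214) ≈ 69.685*I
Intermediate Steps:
sqrt((13677 - 8136) - 10397) = sqrt(5541 - 10397) = sqrt(-4856) = 2*I*sqrt(1214)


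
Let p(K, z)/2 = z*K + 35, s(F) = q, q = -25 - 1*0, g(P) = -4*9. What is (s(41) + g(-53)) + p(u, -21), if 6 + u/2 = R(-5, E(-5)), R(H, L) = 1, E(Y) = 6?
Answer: 429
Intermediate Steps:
g(P) = -36
u = -10 (u = -12 + 2*1 = -12 + 2 = -10)
q = -25 (q = -25 + 0 = -25)
s(F) = -25
p(K, z) = 70 + 2*K*z (p(K, z) = 2*(z*K + 35) = 2*(K*z + 35) = 2*(35 + K*z) = 70 + 2*K*z)
(s(41) + g(-53)) + p(u, -21) = (-25 - 36) + (70 + 2*(-10)*(-21)) = -61 + (70 + 420) = -61 + 490 = 429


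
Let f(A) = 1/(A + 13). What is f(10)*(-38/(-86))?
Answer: 19/989 ≈ 0.019211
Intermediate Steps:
f(A) = 1/(13 + A)
f(10)*(-38/(-86)) = (-38/(-86))/(13 + 10) = (-38*(-1/86))/23 = (1/23)*(19/43) = 19/989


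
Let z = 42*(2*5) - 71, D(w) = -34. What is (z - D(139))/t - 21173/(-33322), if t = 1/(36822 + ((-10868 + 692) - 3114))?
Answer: 300323076605/33322 ≈ 9.0128e+6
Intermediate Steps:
z = 349 (z = 42*10 - 71 = 420 - 71 = 349)
t = 1/23532 (t = 1/(36822 + (-10176 - 3114)) = 1/(36822 - 13290) = 1/23532 ≈ 4.2495e-5)
(z - D(139))/t - 21173/(-33322) = (349 - 1*(-34))/(1/23532) - 21173/(-33322) = (349 + 34)*23532 - 21173*(-1/33322) = 383*23532 + 21173/33322 = 9012756 + 21173/33322 = 300323076605/33322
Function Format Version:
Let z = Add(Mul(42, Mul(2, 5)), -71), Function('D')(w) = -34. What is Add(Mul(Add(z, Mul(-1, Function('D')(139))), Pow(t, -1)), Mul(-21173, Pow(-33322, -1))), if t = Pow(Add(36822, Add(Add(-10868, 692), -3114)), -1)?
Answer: Rational(300323076605, 33322) ≈ 9.0128e+6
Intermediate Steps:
z = 349 (z = Add(Mul(42, 10), -71) = Add(420, -71) = 349)
t = Rational(1, 23532) (t = Pow(Add(36822, Add(-10176, -3114)), -1) = Pow(Add(36822, -13290), -1) = Pow(23532, -1) = Rational(1, 23532) ≈ 4.2495e-5)
Add(Mul(Add(z, Mul(-1, Function('D')(139))), Pow(t, -1)), Mul(-21173, Pow(-33322, -1))) = Add(Mul(Add(349, Mul(-1, -34)), Pow(Rational(1, 23532), -1)), Mul(-21173, Pow(-33322, -1))) = Add(Mul(Add(349, 34), 23532), Mul(-21173, Rational(-1, 33322))) = Add(Mul(383, 23532), Rational(21173, 33322)) = Add(9012756, Rational(21173, 33322)) = Rational(300323076605, 33322)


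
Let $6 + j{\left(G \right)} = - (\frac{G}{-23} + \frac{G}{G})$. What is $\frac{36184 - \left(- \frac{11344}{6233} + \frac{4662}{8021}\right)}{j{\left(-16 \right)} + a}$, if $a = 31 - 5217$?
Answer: $- \frac{51687918294}{7418807383} \approx -6.9671$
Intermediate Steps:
$a = -5186$ ($a = 31 - 5217 = -5186$)
$j{\left(G \right)} = -7 + \frac{G}{23}$ ($j{\left(G \right)} = -6 - \left(\frac{G}{-23} + \frac{G}{G}\right) = -6 - \left(G \left(- \frac{1}{23}\right) + 1\right) = -6 - \left(- \frac{G}{23} + 1\right) = -6 - \left(1 - \frac{G}{23}\right) = -6 + \left(-1 + \frac{G}{23}\right) = -7 + \frac{G}{23}$)
$\frac{36184 - \left(- \frac{11344}{6233} + \frac{4662}{8021}\right)}{j{\left(-16 \right)} + a} = \frac{36184 - \left(- \frac{11344}{6233} + \frac{4662}{8021}\right)}{\left(-7 + \frac{1}{23} \left(-16\right)\right) - 5186} = \frac{36184 - - \frac{61931978}{49994893}}{\left(-7 - \frac{16}{23}\right) - 5186} = \frac{36184 + \left(- \frac{4662}{8021} + \frac{11344}{6233}\right)}{- \frac{177}{23} - 5186} = \frac{36184 + \frac{61931978}{49994893}}{- \frac{119455}{23}} = \frac{1809077140290}{49994893} \left(- \frac{23}{119455}\right) = - \frac{51687918294}{7418807383}$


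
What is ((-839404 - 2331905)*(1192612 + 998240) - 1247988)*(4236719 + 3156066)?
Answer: -51364108476670257960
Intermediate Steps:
((-839404 - 2331905)*(1192612 + 998240) - 1247988)*(4236719 + 3156066) = (-3171309*2190852 - 1247988)*7392785 = (-6947868665268 - 1247988)*7392785 = -6947869913256*7392785 = -51364108476670257960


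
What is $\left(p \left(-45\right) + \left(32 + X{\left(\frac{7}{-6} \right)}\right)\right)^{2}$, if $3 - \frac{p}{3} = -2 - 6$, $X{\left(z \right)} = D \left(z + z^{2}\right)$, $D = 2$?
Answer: $\frac{683665609}{324} \approx 2.1101 \cdot 10^{6}$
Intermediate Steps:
$X{\left(z \right)} = 2 z + 2 z^{2}$ ($X{\left(z \right)} = 2 \left(z + z^{2}\right) = 2 z + 2 z^{2}$)
$p = 33$ ($p = 9 - 3 \left(-2 - 6\right) = 9 - -24 = 9 + 24 = 33$)
$\left(p \left(-45\right) + \left(32 + X{\left(\frac{7}{-6} \right)}\right)\right)^{2} = \left(33 \left(-45\right) + \left(32 + 2 \frac{7}{-6} \left(1 + \frac{7}{-6}\right)\right)\right)^{2} = \left(-1485 + \left(32 + 2 \cdot 7 \left(- \frac{1}{6}\right) \left(1 + 7 \left(- \frac{1}{6}\right)\right)\right)\right)^{2} = \left(-1485 + \left(32 + 2 \left(- \frac{7}{6}\right) \left(1 - \frac{7}{6}\right)\right)\right)^{2} = \left(-1485 + \left(32 + 2 \left(- \frac{7}{6}\right) \left(- \frac{1}{6}\right)\right)\right)^{2} = \left(-1485 + \left(32 + \frac{7}{18}\right)\right)^{2} = \left(-1485 + \frac{583}{18}\right)^{2} = \left(- \frac{26147}{18}\right)^{2} = \frac{683665609}{324}$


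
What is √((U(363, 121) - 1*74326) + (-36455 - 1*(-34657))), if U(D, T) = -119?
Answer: I*√76243 ≈ 276.12*I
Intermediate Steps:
√((U(363, 121) - 1*74326) + (-36455 - 1*(-34657))) = √((-119 - 1*74326) + (-36455 - 1*(-34657))) = √((-119 - 74326) + (-36455 + 34657)) = √(-74445 - 1798) = √(-76243) = I*√76243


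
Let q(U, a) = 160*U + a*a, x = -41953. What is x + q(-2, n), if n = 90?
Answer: -34173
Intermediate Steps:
q(U, a) = a**2 + 160*U (q(U, a) = 160*U + a**2 = a**2 + 160*U)
x + q(-2, n) = -41953 + (90**2 + 160*(-2)) = -41953 + (8100 - 320) = -41953 + 7780 = -34173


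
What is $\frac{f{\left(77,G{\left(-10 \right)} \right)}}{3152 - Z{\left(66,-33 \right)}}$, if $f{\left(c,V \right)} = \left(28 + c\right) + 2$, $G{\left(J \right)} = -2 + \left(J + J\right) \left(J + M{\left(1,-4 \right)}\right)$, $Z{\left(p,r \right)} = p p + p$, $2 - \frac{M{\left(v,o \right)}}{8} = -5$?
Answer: $- \frac{107}{1270} \approx -0.084252$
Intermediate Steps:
$M{\left(v,o \right)} = 56$ ($M{\left(v,o \right)} = 16 - -40 = 16 + 40 = 56$)
$Z{\left(p,r \right)} = p + p^{2}$ ($Z{\left(p,r \right)} = p^{2} + p = p + p^{2}$)
$G{\left(J \right)} = -2 + 2 J \left(56 + J\right)$ ($G{\left(J \right)} = -2 + \left(J + J\right) \left(J + 56\right) = -2 + 2 J \left(56 + J\right)$)
$f{\left(c,V \right)} = 30 + c$
$\frac{f{\left(77,G{\left(-10 \right)} \right)}}{3152 - Z{\left(66,-33 \right)}} = \frac{30 + 77}{3152 - 66 \left(1 + 66\right)} = \frac{107}{3152 - 66 \cdot 67} = \frac{107}{3152 - 4422} = \frac{107}{-1270} = 107 \left(- \frac{1}{1270}\right) = - \frac{107}{1270}$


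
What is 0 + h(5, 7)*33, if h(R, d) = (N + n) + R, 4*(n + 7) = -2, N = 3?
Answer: 33/2 ≈ 16.500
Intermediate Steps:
n = -15/2 (n = -7 + (1/4)*(-2) = -7 - 1/2 = -15/2 ≈ -7.5000)
h(R, d) = -9/2 + R (h(R, d) = (3 - 15/2) + R = -9/2 + R)
0 + h(5, 7)*33 = 0 + (-9/2 + 5)*33 = 0 + (1/2)*33 = 0 + 33/2 = 33/2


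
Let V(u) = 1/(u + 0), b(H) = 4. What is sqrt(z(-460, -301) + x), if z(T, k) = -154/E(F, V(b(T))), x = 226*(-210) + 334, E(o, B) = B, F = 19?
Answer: I*sqrt(47742) ≈ 218.5*I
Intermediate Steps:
V(u) = 1/u
x = -47126 (x = -47460 + 334 = -47126)
z(T, k) = -616 (z(T, k) = -154/(1/4) = -154/1/4 = -154*4 = -616)
sqrt(z(-460, -301) + x) = sqrt(-616 - 47126) = sqrt(-47742) = I*sqrt(47742)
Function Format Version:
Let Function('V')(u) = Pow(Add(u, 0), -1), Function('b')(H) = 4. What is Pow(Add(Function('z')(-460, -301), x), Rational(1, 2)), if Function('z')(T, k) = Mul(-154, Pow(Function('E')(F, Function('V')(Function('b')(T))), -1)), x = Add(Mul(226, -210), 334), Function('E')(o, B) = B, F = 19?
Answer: Mul(I, Pow(47742, Rational(1, 2))) ≈ Mul(218.50, I)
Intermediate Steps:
Function('V')(u) = Pow(u, -1)
x = -47126 (x = Add(-47460, 334) = -47126)
Function('z')(T, k) = -616 (Function('z')(T, k) = Mul(-154, Pow(Pow(4, -1), -1)) = Mul(-154, Pow(Rational(1, 4), -1)) = Mul(-154, 4) = -616)
Pow(Add(Function('z')(-460, -301), x), Rational(1, 2)) = Pow(Add(-616, -47126), Rational(1, 2)) = Pow(-47742, Rational(1, 2)) = Mul(I, Pow(47742, Rational(1, 2)))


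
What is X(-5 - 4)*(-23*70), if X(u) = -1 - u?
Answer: -12880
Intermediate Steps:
X(-5 - 4)*(-23*70) = (-1 - (-5 - 4))*(-23*70) = (-1 - 1*(-9))*(-1610) = (-1 + 9)*(-1610) = 8*(-1610) = -12880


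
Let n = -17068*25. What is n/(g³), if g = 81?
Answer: -426700/531441 ≈ -0.80291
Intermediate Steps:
n = -426700
n/(g³) = -426700/(81³) = -426700/531441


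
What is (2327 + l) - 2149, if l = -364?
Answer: -186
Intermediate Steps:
(2327 + l) - 2149 = (2327 - 364) - 2149 = 1963 - 2149 = -186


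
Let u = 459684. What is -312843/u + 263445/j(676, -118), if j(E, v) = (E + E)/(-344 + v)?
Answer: -89662329329/995982 ≈ -90024.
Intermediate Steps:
j(E, v) = 2*E/(-344 + v) (j(E, v) = (2*E)/(-344 + v) = 2*E/(-344 + v))
-312843/u + 263445/j(676, -118) = -312843/459684 + 263445/((2*676/(-344 - 118))) = -312843*1/459684 + 263445/((2*676/(-462))) = -104281/153228 + 263445/((2*676*(-1/462))) = -104281/153228 + 263445/(-676/231) = -104281/153228 + 263445*(-231/676) = -104281/153228 - 4681215/52 = -89662329329/995982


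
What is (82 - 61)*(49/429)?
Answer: 343/143 ≈ 2.3986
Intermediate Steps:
(82 - 61)*(49/429) = 21*(49*(1/429)) = 21*(49/429) = 343/143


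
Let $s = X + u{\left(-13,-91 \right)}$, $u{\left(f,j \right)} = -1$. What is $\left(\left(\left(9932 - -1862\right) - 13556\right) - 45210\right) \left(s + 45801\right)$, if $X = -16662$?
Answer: $-1368670136$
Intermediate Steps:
$s = -16663$ ($s = -16662 - 1 = -16663$)
$\left(\left(\left(9932 - -1862\right) - 13556\right) - 45210\right) \left(s + 45801\right) = \left(\left(\left(9932 - -1862\right) - 13556\right) - 45210\right) \left(-16663 + 45801\right) = \left(\left(\left(9932 + 1862\right) - 13556\right) - 45210\right) 29138 = \left(\left(11794 - 13556\right) - 45210\right) 29138 = \left(-1762 - 45210\right) 29138 = \left(-46972\right) 29138 = -1368670136$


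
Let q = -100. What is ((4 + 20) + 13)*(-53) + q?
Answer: -2061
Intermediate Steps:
((4 + 20) + 13)*(-53) + q = ((4 + 20) + 13)*(-53) - 100 = (24 + 13)*(-53) - 100 = 37*(-53) - 100 = -1961 - 100 = -2061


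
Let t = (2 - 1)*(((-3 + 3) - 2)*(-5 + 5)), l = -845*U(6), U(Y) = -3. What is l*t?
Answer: 0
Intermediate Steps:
l = 2535 (l = -845*(-3) = 2535)
t = 0 (t = 1*((0 - 2)*0) = 1*(-2*0) = 1*0 = 0)
l*t = 2535*0 = 0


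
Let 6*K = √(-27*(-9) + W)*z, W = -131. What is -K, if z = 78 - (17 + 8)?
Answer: -106*√7/3 ≈ -93.483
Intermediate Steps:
z = 53 (z = 78 - 1*25 = 78 - 25 = 53)
K = 106*√7/3 (K = (√(-27*(-9) - 131)*53)/6 = (√(243 - 131)*53)/6 = (√112*53)/6 = ((4*√7)*53)/6 = (212*√7)/6 = 106*√7/3 ≈ 93.483)
-K = -106*√7/3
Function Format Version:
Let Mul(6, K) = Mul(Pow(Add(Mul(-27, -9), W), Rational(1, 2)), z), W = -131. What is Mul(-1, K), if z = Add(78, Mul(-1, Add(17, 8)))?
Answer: Mul(Rational(-106, 3), Pow(7, Rational(1, 2))) ≈ -93.483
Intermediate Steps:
z = 53 (z = Add(78, Mul(-1, 25)) = Add(78, -25) = 53)
K = Mul(Rational(106, 3), Pow(7, Rational(1, 2))) (K = Mul(Rational(1, 6), Mul(Pow(Add(Mul(-27, -9), -131), Rational(1, 2)), 53)) = Mul(Rational(1, 6), Mul(Pow(Add(243, -131), Rational(1, 2)), 53)) = Mul(Rational(1, 6), Mul(Pow(112, Rational(1, 2)), 53)) = Mul(Rational(1, 6), Mul(Mul(4, Pow(7, Rational(1, 2))), 53)) = Mul(Rational(1, 6), Mul(212, Pow(7, Rational(1, 2)))) = Mul(Rational(106, 3), Pow(7, Rational(1, 2))) ≈ 93.483)
Mul(-1, K) = Mul(-1, Mul(Rational(106, 3), Pow(7, Rational(1, 2)))) = Mul(Rational(-106, 3), Pow(7, Rational(1, 2)))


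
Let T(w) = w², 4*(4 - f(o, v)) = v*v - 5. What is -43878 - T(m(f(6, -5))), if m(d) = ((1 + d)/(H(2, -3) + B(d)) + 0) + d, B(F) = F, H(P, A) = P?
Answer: -43879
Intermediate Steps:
f(o, v) = 21/4 - v²/4 (f(o, v) = 4 - (v*v - 5)/4 = 4 - (v² - 5)/4 = 4 - (-5 + v²)/4 = 4 + (5/4 - v²/4) = 21/4 - v²/4)
m(d) = d + (1 + d)/(2 + d) (m(d) = ((1 + d)/(2 + d) + 0) + d = (1 + d)/(2 + d) + d = d + (1 + d)/(2 + d))
-43878 - T(m(f(6, -5))) = -43878 - ((1 + (21/4 - ¼*(-5)²)² + 3*(21/4 - ¼*(-5)²))/(2 + (21/4 - ¼*(-5)²)))² = -43878 - ((1 + (21/4 - ¼*25)² + 3*(21/4 - ¼*25))/(2 + (21/4 - ¼*25)))² = -43878 - ((1 + (21/4 - 25/4)² + 3*(21/4 - 25/4))/(2 + (21/4 - 25/4)))² = -43878 - ((1 + (-1)² + 3*(-1))/(2 - 1))² = -43878 - ((1 + 1 - 3)/1)² = -43878 - (1*(-1))² = -43878 - 1*(-1)² = -43878 - 1*1 = -43878 - 1 = -43879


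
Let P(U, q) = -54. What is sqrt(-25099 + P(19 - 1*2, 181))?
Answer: I*sqrt(25153) ≈ 158.6*I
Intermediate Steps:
sqrt(-25099 + P(19 - 1*2, 181)) = sqrt(-25099 - 54) = sqrt(-25153) = I*sqrt(25153)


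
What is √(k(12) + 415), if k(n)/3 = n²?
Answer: 11*√7 ≈ 29.103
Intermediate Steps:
k(n) = 3*n²
√(k(12) + 415) = √(3*12² + 415) = √(3*144 + 415) = √(432 + 415) = √847 = 11*√7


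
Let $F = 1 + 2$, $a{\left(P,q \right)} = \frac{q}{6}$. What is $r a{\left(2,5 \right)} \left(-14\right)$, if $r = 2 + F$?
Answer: $- \frac{175}{3} \approx -58.333$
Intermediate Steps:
$a{\left(P,q \right)} = \frac{q}{6}$ ($a{\left(P,q \right)} = q \frac{1}{6} = \frac{q}{6}$)
$F = 3$
$r = 5$ ($r = 2 + 3 = 5$)
$r a{\left(2,5 \right)} \left(-14\right) = 5 \cdot \frac{1}{6} \cdot 5 \left(-14\right) = 5 \cdot \frac{5}{6} \left(-14\right) = \frac{25}{6} \left(-14\right) = - \frac{175}{3}$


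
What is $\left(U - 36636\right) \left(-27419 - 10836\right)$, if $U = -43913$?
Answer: $3081401995$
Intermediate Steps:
$\left(U - 36636\right) \left(-27419 - 10836\right) = \left(-43913 - 36636\right) \left(-27419 - 10836\right) = \left(-80549\right) \left(-38255\right) = 3081401995$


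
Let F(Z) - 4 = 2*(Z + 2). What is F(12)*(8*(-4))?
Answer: -1024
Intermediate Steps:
F(Z) = 8 + 2*Z (F(Z) = 4 + 2*(Z + 2) = 4 + 2*(2 + Z) = 4 + (4 + 2*Z) = 8 + 2*Z)
F(12)*(8*(-4)) = (8 + 2*12)*(8*(-4)) = (8 + 24)*(-32) = 32*(-32) = -1024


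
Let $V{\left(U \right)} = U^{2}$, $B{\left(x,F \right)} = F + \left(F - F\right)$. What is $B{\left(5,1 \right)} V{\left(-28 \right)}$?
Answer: $784$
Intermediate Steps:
$B{\left(x,F \right)} = F$ ($B{\left(x,F \right)} = F + 0 = F$)
$B{\left(5,1 \right)} V{\left(-28 \right)} = 1 \left(-28\right)^{2} = 1 \cdot 784 = 784$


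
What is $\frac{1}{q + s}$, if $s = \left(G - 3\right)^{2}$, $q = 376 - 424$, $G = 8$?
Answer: $- \frac{1}{23} \approx -0.043478$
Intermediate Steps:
$q = -48$
$s = 25$ ($s = \left(8 - 3\right)^{2} = 5^{2} = 25$)
$\frac{1}{q + s} = \frac{1}{-48 + 25} = \frac{1}{-23} = - \frac{1}{23}$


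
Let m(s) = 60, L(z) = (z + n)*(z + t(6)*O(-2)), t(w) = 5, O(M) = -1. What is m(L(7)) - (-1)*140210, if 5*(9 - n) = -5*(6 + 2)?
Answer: 140270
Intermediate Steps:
n = 17 (n = 9 - (-1)*(6 + 2) = 9 - (-1)*8 = 9 - 1/5*(-40) = 9 + 8 = 17)
L(z) = (-5 + z)*(17 + z) (L(z) = (z + 17)*(z + 5*(-1)) = (17 + z)*(z - 5) = (17 + z)*(-5 + z) = (-5 + z)*(17 + z))
m(L(7)) - (-1)*140210 = 60 - (-1)*140210 = 60 - 1*(-140210) = 60 + 140210 = 140270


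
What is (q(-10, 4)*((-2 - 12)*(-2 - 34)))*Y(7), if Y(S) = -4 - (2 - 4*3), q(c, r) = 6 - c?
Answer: 48384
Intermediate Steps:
Y(S) = 6 (Y(S) = -4 - (2 - 12) = -4 - 1*(-10) = -4 + 10 = 6)
(q(-10, 4)*((-2 - 12)*(-2 - 34)))*Y(7) = ((6 - 1*(-10))*((-2 - 12)*(-2 - 34)))*6 = ((6 + 10)*(-14*(-36)))*6 = (16*504)*6 = 8064*6 = 48384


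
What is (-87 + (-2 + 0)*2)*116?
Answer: -10556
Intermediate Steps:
(-87 + (-2 + 0)*2)*116 = (-87 - 2*2)*116 = (-87 - 4)*116 = -91*116 = -10556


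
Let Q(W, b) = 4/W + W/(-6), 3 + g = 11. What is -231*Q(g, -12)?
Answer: 385/2 ≈ 192.50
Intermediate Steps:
g = 8 (g = -3 + 11 = 8)
Q(W, b) = 4/W - W/6 (Q(W, b) = 4/W + W*(-⅙) = 4/W - W/6)
-231*Q(g, -12) = -231*(4/8 - ⅙*8) = -231*(4*(⅛) - 4/3) = -231*(½ - 4/3) = -231*(-⅚) = 385/2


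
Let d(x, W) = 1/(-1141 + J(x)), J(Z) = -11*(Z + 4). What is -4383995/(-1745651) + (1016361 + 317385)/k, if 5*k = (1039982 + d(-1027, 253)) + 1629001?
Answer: 236035146539409275/47112949069484147 ≈ 5.0100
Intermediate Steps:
J(Z) = -44 - 11*Z (J(Z) = -11*(4 + Z) = -44 - 11*Z)
d(x, W) = 1/(-1185 - 11*x) (d(x, W) = 1/(-1141 + (-44 - 11*x)) = 1/(-1185 - 11*x))
k = 26988756097/50560 (k = ((1039982 - 1/(1185 + 11*(-1027))) + 1629001)/5 = ((1039982 - 1/(1185 - 11297)) + 1629001)/5 = ((1039982 - 1/(-10112)) + 1629001)/5 = ((1039982 - 1*(-1/10112)) + 1629001)/5 = ((1039982 + 1/10112) + 1629001)/5 = (10516297985/10112 + 1629001)/5 = (⅕)*(26988756097/10112) = 26988756097/50560 ≈ 5.3380e+5)
-4383995/(-1745651) + (1016361 + 317385)/k = -4383995/(-1745651) + (1016361 + 317385)/(26988756097/50560) = -4383995*(-1/1745651) + 1333746*(50560/26988756097) = 4383995/1745651 + 67434197760/26988756097 = 236035146539409275/47112949069484147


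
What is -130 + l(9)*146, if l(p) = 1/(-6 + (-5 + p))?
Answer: -203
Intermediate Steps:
l(p) = 1/(-11 + p)
-130 + l(9)*146 = -130 + 146/(-11 + 9) = -130 + 146/(-2) = -130 - ½*146 = -130 - 73 = -203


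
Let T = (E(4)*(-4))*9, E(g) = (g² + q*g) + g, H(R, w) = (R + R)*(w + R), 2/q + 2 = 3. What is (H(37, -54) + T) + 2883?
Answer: 617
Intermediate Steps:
q = 2 (q = 2/(-2 + 3) = 2/1 = 2*1 = 2)
H(R, w) = 2*R*(R + w) (H(R, w) = (2*R)*(R + w) = 2*R*(R + w))
E(g) = g² + 3*g (E(g) = (g² + 2*g) + g = g² + 3*g)
T = -1008 (T = ((4*(3 + 4))*(-4))*9 = ((4*7)*(-4))*9 = (28*(-4))*9 = -112*9 = -1008)
(H(37, -54) + T) + 2883 = (2*37*(37 - 54) - 1008) + 2883 = (2*37*(-17) - 1008) + 2883 = (-1258 - 1008) + 2883 = -2266 + 2883 = 617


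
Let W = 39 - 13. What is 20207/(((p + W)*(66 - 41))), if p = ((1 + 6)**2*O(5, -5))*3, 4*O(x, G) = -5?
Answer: -80828/15775 ≈ -5.1238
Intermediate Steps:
W = 26
O(x, G) = -5/4 (O(x, G) = (1/4)*(-5) = -5/4)
p = -735/4 (p = ((1 + 6)**2*(-5/4))*3 = (7**2*(-5/4))*3 = (49*(-5/4))*3 = -245/4*3 = -735/4 ≈ -183.75)
20207/(((p + W)*(66 - 41))) = 20207/(((-735/4 + 26)*(66 - 41))) = 20207/((-631/4*25)) = 20207/(-15775/4) = 20207*(-4/15775) = -80828/15775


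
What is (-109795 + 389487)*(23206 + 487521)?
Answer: 142846256084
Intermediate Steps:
(-109795 + 389487)*(23206 + 487521) = 279692*510727 = 142846256084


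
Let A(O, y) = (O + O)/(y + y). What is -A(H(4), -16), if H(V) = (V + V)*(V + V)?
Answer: 4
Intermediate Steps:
H(V) = 4*V**2 (H(V) = (2*V)*(2*V) = 4*V**2)
A(O, y) = O/y (A(O, y) = (2*O)/((2*y)) = (2*O)*(1/(2*y)) = O/y)
-A(H(4), -16) = -4*4**2/(-16) = -4*16*(-1)/16 = -64*(-1)/16 = -1*(-4) = 4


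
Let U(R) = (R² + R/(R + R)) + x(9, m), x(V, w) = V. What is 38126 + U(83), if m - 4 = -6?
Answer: 90049/2 ≈ 45025.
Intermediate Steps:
m = -2 (m = 4 - 6 = -2)
U(R) = 19/2 + R² (U(R) = (R² + R/(R + R)) + 9 = (R² + R/((2*R))) + 9 = (R² + (1/(2*R))*R) + 9 = (R² + ½) + 9 = (½ + R²) + 9 = 19/2 + R²)
38126 + U(83) = 38126 + (19/2 + 83²) = 38126 + (19/2 + 6889) = 38126 + 13797/2 = 90049/2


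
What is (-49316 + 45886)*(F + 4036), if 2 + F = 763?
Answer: -16453710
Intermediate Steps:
F = 761 (F = -2 + 763 = 761)
(-49316 + 45886)*(F + 4036) = (-49316 + 45886)*(761 + 4036) = -3430*4797 = -16453710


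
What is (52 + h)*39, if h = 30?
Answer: 3198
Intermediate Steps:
(52 + h)*39 = (52 + 30)*39 = 82*39 = 3198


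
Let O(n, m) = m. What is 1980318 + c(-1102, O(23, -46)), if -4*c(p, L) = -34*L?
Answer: 1979927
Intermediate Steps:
c(p, L) = 17*L/2 (c(p, L) = -(-17)*L/2 = 17*L/2)
1980318 + c(-1102, O(23, -46)) = 1980318 + (17/2)*(-46) = 1980318 - 391 = 1979927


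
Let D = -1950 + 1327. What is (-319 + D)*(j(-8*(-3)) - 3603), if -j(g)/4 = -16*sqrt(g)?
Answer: 3394026 - 120576*sqrt(6) ≈ 3.0987e+6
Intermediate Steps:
j(g) = 64*sqrt(g) (j(g) = -(-64)*sqrt(g) = 64*sqrt(g))
D = -623
(-319 + D)*(j(-8*(-3)) - 3603) = (-319 - 623)*(64*sqrt(-8*(-3)) - 3603) = -942*(64*sqrt(24) - 3603) = -942*(64*(2*sqrt(6)) - 3603) = -942*(128*sqrt(6) - 3603) = -942*(-3603 + 128*sqrt(6)) = 3394026 - 120576*sqrt(6)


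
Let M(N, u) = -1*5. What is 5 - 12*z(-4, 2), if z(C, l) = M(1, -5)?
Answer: 65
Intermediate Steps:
M(N, u) = -5
z(C, l) = -5
5 - 12*z(-4, 2) = 5 - 12*(-5) = 5 + 60 = 65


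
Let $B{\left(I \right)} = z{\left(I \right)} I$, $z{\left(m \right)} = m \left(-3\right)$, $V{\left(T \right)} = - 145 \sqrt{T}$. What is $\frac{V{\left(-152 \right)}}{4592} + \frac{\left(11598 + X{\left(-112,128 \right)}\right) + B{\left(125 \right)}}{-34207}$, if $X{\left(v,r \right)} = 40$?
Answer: $\frac{35237}{34207} - \frac{145 i \sqrt{38}}{2296} \approx 1.0301 - 0.3893 i$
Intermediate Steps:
$z{\left(m \right)} = - 3 m$
$B{\left(I \right)} = - 3 I^{2}$ ($B{\left(I \right)} = - 3 I I = - 3 I^{2}$)
$\frac{V{\left(-152 \right)}}{4592} + \frac{\left(11598 + X{\left(-112,128 \right)}\right) + B{\left(125 \right)}}{-34207} = \frac{\left(-145\right) \sqrt{-152}}{4592} + \frac{\left(11598 + 40\right) - 3 \cdot 125^{2}}{-34207} = - 145 \cdot 2 i \sqrt{38} \cdot \frac{1}{4592} + \left(11638 - 46875\right) \left(- \frac{1}{34207}\right) = - 290 i \sqrt{38} \cdot \frac{1}{4592} + \left(11638 - 46875\right) \left(- \frac{1}{34207}\right) = - \frac{145 i \sqrt{38}}{2296} - - \frac{35237}{34207} = - \frac{145 i \sqrt{38}}{2296} + \frac{35237}{34207} = \frac{35237}{34207} - \frac{145 i \sqrt{38}}{2296}$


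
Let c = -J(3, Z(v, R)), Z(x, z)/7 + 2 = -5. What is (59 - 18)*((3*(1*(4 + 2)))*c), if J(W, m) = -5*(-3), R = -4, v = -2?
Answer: -11070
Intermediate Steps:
Z(x, z) = -49 (Z(x, z) = -14 + 7*(-5) = -14 - 35 = -49)
J(W, m) = 15
c = -15 (c = -1*15 = -15)
(59 - 18)*((3*(1*(4 + 2)))*c) = (59 - 18)*((3*(1*(4 + 2)))*(-15)) = 41*((3*(1*6))*(-15)) = 41*((3*6)*(-15)) = 41*(18*(-15)) = 41*(-270) = -11070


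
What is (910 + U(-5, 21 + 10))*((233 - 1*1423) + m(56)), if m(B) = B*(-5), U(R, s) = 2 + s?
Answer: -1386210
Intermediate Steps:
m(B) = -5*B
(910 + U(-5, 21 + 10))*((233 - 1*1423) + m(56)) = (910 + (2 + (21 + 10)))*((233 - 1*1423) - 5*56) = (910 + (2 + 31))*((233 - 1423) - 280) = (910 + 33)*(-1190 - 280) = 943*(-1470) = -1386210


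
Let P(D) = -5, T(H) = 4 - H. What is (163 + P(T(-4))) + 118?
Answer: 276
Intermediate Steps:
(163 + P(T(-4))) + 118 = (163 - 5) + 118 = 158 + 118 = 276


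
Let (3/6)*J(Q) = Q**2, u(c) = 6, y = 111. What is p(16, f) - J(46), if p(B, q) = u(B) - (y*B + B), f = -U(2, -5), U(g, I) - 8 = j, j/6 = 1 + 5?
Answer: -6018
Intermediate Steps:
j = 36 (j = 6*(1 + 5) = 6*6 = 36)
U(g, I) = 44 (U(g, I) = 8 + 36 = 44)
f = -44 (f = -1*44 = -44)
p(B, q) = 6 - 112*B (p(B, q) = 6 - (111*B + B) = 6 - 112*B)
J(Q) = 2*Q**2
p(16, f) - J(46) = (6 - 112*16) - 2*46**2 = (6 - 1792) - 2*2116 = -1786 - 1*4232 = -1786 - 4232 = -6018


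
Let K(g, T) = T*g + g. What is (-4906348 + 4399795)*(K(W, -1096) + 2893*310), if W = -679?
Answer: -830916615255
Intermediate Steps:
K(g, T) = g + T*g
(-4906348 + 4399795)*(K(W, -1096) + 2893*310) = (-4906348 + 4399795)*(-679*(1 - 1096) + 2893*310) = -506553*(-679*(-1095) + 896830) = -506553*(743505 + 896830) = -506553*1640335 = -830916615255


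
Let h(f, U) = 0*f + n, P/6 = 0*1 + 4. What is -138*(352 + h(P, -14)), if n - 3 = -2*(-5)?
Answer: -50370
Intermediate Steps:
n = 13 (n = 3 - 2*(-5) = 3 + 10 = 13)
P = 24 (P = 6*(0*1 + 4) = 6*(0 + 4) = 6*4 = 24)
h(f, U) = 13 (h(f, U) = 0*f + 13 = 0 + 13 = 13)
-138*(352 + h(P, -14)) = -138*(352 + 13) = -138*365 = -50370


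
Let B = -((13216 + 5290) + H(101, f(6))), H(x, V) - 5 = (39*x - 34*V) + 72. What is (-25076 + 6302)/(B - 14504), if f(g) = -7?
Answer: 9387/18632 ≈ 0.50381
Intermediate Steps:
H(x, V) = 77 - 34*V + 39*x (H(x, V) = 5 + ((39*x - 34*V) + 72) = 5 + ((-34*V + 39*x) + 72) = 5 + (72 - 34*V + 39*x) = 77 - 34*V + 39*x)
B = -22760 (B = -((13216 + 5290) + (77 - 34*(-7) + 39*101)) = -(18506 + (77 + 238 + 3939)) = -(18506 + 4254) = -1*22760 = -22760)
(-25076 + 6302)/(B - 14504) = (-25076 + 6302)/(-22760 - 14504) = -18774/(-37264) = -18774*(-1/37264) = 9387/18632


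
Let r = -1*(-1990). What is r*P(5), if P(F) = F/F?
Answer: 1990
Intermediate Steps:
P(F) = 1
r = 1990
r*P(5) = 1990*1 = 1990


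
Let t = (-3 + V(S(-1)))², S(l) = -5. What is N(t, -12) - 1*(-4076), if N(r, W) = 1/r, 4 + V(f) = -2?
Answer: 330157/81 ≈ 4076.0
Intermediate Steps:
V(f) = -6 (V(f) = -4 - 2 = -6)
t = 81 (t = (-3 - 6)² = (-9)² = 81)
N(t, -12) - 1*(-4076) = 1/81 - 1*(-4076) = 1/81 + 4076 = 330157/81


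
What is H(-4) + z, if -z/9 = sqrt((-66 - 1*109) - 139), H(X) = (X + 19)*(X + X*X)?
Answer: 180 - 9*I*sqrt(314) ≈ 180.0 - 159.48*I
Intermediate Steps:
H(X) = (19 + X)*(X + X**2)
z = -9*I*sqrt(314) (z = -9*sqrt((-66 - 1*109) - 139) = -9*sqrt((-66 - 109) - 139) = -9*sqrt(-175 - 139) = -9*I*sqrt(314) ≈ -159.48*I)
H(-4) + z = -4*(19 + (-4)**2 + 20*(-4)) - 9*I*sqrt(314) = -4*(19 + 16 - 80) - 9*I*sqrt(314) = -4*(-45) - 9*I*sqrt(314) = 180 - 9*I*sqrt(314)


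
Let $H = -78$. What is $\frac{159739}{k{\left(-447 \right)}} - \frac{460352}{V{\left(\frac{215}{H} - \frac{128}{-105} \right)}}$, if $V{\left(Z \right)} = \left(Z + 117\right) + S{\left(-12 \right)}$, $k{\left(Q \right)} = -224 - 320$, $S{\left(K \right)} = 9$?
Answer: $- \frac{245984852959}{61613984} \approx -3992.4$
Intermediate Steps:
$k{\left(Q \right)} = -544$ ($k{\left(Q \right)} = -224 - 320 = -544$)
$V{\left(Z \right)} = 126 + Z$ ($V{\left(Z \right)} = \left(Z + 117\right) + 9 = \left(117 + Z\right) + 9 = 126 + Z$)
$\frac{159739}{k{\left(-447 \right)}} - \frac{460352}{V{\left(\frac{215}{H} - \frac{128}{-105} \right)}} = \frac{159739}{-544} - \frac{460352}{126 + \left(\frac{215}{-78} - \frac{128}{-105}\right)} = 159739 \left(- \frac{1}{544}\right) - \frac{460352}{126 + \left(215 \left(- \frac{1}{78}\right) - - \frac{128}{105}\right)} = - \frac{159739}{544} - \frac{460352}{126 + \left(- \frac{215}{78} + \frac{128}{105}\right)} = - \frac{159739}{544} - \frac{460352}{126 - \frac{1399}{910}} = - \frac{159739}{544} - \frac{460352}{\frac{113261}{910}} = - \frac{159739}{544} - \frac{418920320}{113261} = - \frac{245984852959}{61613984}$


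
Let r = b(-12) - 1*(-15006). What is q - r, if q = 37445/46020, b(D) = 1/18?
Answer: -414324739/27612 ≈ -15005.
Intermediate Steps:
b(D) = 1/18
r = 270109/18 (r = 1/18 - 1*(-15006) = 1/18 + 15006 = 270109/18 ≈ 15006.)
q = 7489/9204 (q = 37445*(1/46020) = 7489/9204 ≈ 0.81367)
q - r = 7489/9204 - 1*270109/18 = 7489/9204 - 270109/18 = -414324739/27612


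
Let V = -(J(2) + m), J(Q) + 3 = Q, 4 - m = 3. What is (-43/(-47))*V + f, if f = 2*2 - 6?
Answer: -2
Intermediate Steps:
m = 1 (m = 4 - 1*3 = 4 - 3 = 1)
J(Q) = -3 + Q
V = 0 (V = -((-3 + 2) + 1) = -(-1 + 1) = -1*0 = 0)
f = -2 (f = 4 - 6 = -2)
(-43/(-47))*V + f = -43/(-47)*0 - 2 = -43*(-1/47)*0 - 2 = (43/47)*0 - 2 = 0 - 2 = -2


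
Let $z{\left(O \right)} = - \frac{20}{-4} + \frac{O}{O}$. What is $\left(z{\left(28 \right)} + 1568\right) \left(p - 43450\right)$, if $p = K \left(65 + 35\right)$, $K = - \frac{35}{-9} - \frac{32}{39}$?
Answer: $- \frac{7945158500}{117} \approx -6.7907 \cdot 10^{7}$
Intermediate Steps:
$z{\left(O \right)} = 6$ ($z{\left(O \right)} = \left(-20\right) \left(- \frac{1}{4}\right) + 1 = 5 + 1 = 6$)
$K = \frac{359}{117}$ ($K = \left(-35\right) \left(- \frac{1}{9}\right) - \frac{32}{39} = \frac{35}{9} - \frac{32}{39} = \frac{359}{117} \approx 3.0684$)
$p = \frac{35900}{117}$ ($p = \frac{359 \left(65 + 35\right)}{117} = \frac{359}{117} \cdot 100 = \frac{35900}{117} \approx 306.84$)
$\left(z{\left(28 \right)} + 1568\right) \left(p - 43450\right) = \left(6 + 1568\right) \left(\frac{35900}{117} - 43450\right) = 1574 \left(- \frac{5047750}{117}\right) = - \frac{7945158500}{117}$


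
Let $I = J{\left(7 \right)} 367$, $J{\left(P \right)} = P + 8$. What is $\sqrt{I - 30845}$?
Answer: $2 i \sqrt{6335} \approx 159.19 i$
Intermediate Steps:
$J{\left(P \right)} = 8 + P$
$I = 5505$ ($I = \left(8 + 7\right) 367 = 15 \cdot 367 = 5505$)
$\sqrt{I - 30845} = \sqrt{5505 - 30845} = \sqrt{-25340} = 2 i \sqrt{6335}$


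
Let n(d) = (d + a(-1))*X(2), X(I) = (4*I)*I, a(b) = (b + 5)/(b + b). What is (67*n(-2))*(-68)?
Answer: 291584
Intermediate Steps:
a(b) = (5 + b)/(2*b) (a(b) = (5 + b)/((2*b)) = (5 + b)*(1/(2*b)) = (5 + b)/(2*b))
X(I) = 4*I**2
n(d) = -32 + 16*d (n(d) = (d + (1/2)*(5 - 1)/(-1))*(4*2**2) = (d + (1/2)*(-1)*4)*(4*4) = (d - 2)*16 = (-2 + d)*16 = -32 + 16*d)
(67*n(-2))*(-68) = (67*(-32 + 16*(-2)))*(-68) = (67*(-32 - 32))*(-68) = (67*(-64))*(-68) = -4288*(-68) = 291584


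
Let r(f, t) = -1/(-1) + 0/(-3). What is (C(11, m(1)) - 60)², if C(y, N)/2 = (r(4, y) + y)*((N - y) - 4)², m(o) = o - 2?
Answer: 37015056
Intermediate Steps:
m(o) = -2 + o
r(f, t) = 1 (r(f, t) = -1*(-1) + 0*(-⅓) = 1 + 0 = 1)
C(y, N) = 2*(-4 + N - y)²*(1 + y) (C(y, N) = 2*((1 + y)*((N - y) - 4)²) = 2*((1 + y)*(-4 + N - y)²) = 2*((-4 + N - y)²*(1 + y)) = 2*(-4 + N - y)²*(1 + y))
(C(11, m(1)) - 60)² = (2*(4 + 11 - (-2 + 1))²*(1 + 11) - 60)² = (2*(4 + 11 - 1*(-1))²*12 - 60)² = (2*(4 + 11 + 1)²*12 - 60)² = (2*16²*12 - 60)² = (2*256*12 - 60)² = (6144 - 60)² = 6084² = 37015056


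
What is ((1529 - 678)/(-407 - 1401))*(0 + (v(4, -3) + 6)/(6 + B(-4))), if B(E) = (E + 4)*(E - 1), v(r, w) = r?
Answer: -4255/5424 ≈ -0.78448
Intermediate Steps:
B(E) = (-1 + E)*(4 + E) (B(E) = (4 + E)*(-1 + E) = (-1 + E)*(4 + E))
((1529 - 678)/(-407 - 1401))*(0 + (v(4, -3) + 6)/(6 + B(-4))) = ((1529 - 678)/(-407 - 1401))*(0 + (4 + 6)/(6 + (-4 + (-4)² + 3*(-4)))) = (851/(-1808))*(0 + 10/(6 + (-4 + 16 - 12))) = (851*(-1/1808))*(0 + 10/(6 + 0)) = -851*(0 + 10/6)/1808 = -851*(0 + 10*(⅙))/1808 = -851*(0 + 5/3)/1808 = -851/1808*5/3 = -4255/5424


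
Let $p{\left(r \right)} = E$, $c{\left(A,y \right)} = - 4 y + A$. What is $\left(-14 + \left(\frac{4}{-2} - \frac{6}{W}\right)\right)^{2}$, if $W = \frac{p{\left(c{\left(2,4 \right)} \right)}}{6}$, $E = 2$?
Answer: $1156$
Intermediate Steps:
$c{\left(A,y \right)} = A - 4 y$
$p{\left(r \right)} = 2$
$W = \frac{1}{3}$ ($W = \frac{2}{6} = 2 \cdot \frac{1}{6} = \frac{1}{3} \approx 0.33333$)
$\left(-14 + \left(\frac{4}{-2} - \frac{6}{W}\right)\right)^{2} = \left(-14 + \left(\frac{4}{-2} - 6 \frac{1}{\frac{1}{3}}\right)\right)^{2} = \left(-14 + \left(4 \left(- \frac{1}{2}\right) - 18\right)\right)^{2} = \left(-14 - 20\right)^{2} = \left(-34\right)^{2} = 1156$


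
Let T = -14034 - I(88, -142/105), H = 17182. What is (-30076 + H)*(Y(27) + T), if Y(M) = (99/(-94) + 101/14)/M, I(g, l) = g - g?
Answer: 76542464930/423 ≈ 1.8095e+8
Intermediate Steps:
I(g, l) = 0
T = -14034 (T = -14034 - 1*0 = -14034 + 0 = -14034)
Y(M) = 2027/(329*M) (Y(M) = (99*(-1/94) + 101*(1/14))/M = (-99/94 + 101/14)/M = 2027/(329*M))
(-30076 + H)*(Y(27) + T) = (-30076 + 17182)*((2027/329)/27 - 14034) = -12894*((2027/329)*(1/27) - 14034) = -12894*(2027/8883 - 14034) = -12894*(-124661995/8883) = 76542464930/423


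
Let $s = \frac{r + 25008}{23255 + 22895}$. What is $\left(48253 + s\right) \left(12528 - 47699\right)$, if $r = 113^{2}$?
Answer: $- \frac{78322782692317}{46150} \approx -1.6971 \cdot 10^{9}$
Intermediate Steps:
$r = 12769$
$s = \frac{37777}{46150}$ ($s = \frac{12769 + 25008}{23255 + 22895} = \frac{37777}{46150} \approx 0.81857$)
$\left(48253 + s\right) \left(12528 - 47699\right) = \left(48253 + \frac{37777}{46150}\right) \left(12528 - 47699\right) = \frac{2226913727}{46150} \left(-35171\right) = - \frac{78322782692317}{46150}$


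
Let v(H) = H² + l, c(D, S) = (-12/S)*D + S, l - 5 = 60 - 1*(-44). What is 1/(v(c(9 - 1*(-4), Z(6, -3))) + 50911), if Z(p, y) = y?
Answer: 1/53421 ≈ 1.8719e-5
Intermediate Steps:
l = 109 (l = 5 + (60 - 1*(-44)) = 5 + (60 + 44) = 5 + 104 = 109)
c(D, S) = S - 12*D/S (c(D, S) = -12*D/S + S = S - 12*D/S)
v(H) = 109 + H² (v(H) = H² + 109 = 109 + H²)
1/(v(c(9 - 1*(-4), Z(6, -3))) + 50911) = 1/((109 + (-3 - 12*(9 - 1*(-4))/(-3))²) + 50911) = 1/((109 + (-3 - 12*(9 + 4)*(-⅓))²) + 50911) = 1/((109 + (-3 - 12*13*(-⅓))²) + 50911) = 1/((109 + (-3 + 52)²) + 50911) = 1/((109 + 49²) + 50911) = 1/((109 + 2401) + 50911) = 1/(2510 + 50911) = 1/53421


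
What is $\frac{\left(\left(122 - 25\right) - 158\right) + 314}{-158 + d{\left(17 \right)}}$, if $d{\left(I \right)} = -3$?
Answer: $- \frac{11}{7} \approx -1.5714$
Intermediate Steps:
$\frac{\left(\left(122 - 25\right) - 158\right) + 314}{-158 + d{\left(17 \right)}} = \frac{\left(\left(122 - 25\right) - 158\right) + 314}{-158 - 3} = \frac{\left(97 - 158\right) + 314}{-161} = \left(-61 + 314\right) \left(- \frac{1}{161}\right) = 253 \left(- \frac{1}{161}\right) = - \frac{11}{7}$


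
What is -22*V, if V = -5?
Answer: 110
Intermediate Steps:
-22*V = -22*(-5) = 110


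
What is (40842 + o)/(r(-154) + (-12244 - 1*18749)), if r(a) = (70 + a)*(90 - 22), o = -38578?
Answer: -2264/36705 ≈ -0.061681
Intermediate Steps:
r(a) = 4760 + 68*a (r(a) = (70 + a)*68 = 4760 + 68*a)
(40842 + o)/(r(-154) + (-12244 - 1*18749)) = (40842 - 38578)/((4760 + 68*(-154)) + (-12244 - 1*18749)) = 2264/((4760 - 10472) + (-12244 - 18749)) = 2264/(-5712 - 30993) = 2264/(-36705) = 2264*(-1/36705) = -2264/36705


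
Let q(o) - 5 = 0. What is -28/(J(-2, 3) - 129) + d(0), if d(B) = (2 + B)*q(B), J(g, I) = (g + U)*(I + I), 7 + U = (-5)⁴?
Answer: 35642/3567 ≈ 9.9922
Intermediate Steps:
U = 618 (U = -7 + (-5)⁴ = -7 + 625 = 618)
q(o) = 5 (q(o) = 5 + 0 = 5)
J(g, I) = 2*I*(618 + g) (J(g, I) = (g + 618)*(I + I) = (618 + g)*(2*I) = 2*I*(618 + g))
d(B) = 10 + 5*B (d(B) = (2 + B)*5 = 10 + 5*B)
-28/(J(-2, 3) - 129) + d(0) = -28/(2*3*(618 - 2) - 129) + (10 + 5*0) = -28/(2*3*616 - 129) + (10 + 0) = -28/(3696 - 129) + 10 = -28/3567 + 10 = 35642/3567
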